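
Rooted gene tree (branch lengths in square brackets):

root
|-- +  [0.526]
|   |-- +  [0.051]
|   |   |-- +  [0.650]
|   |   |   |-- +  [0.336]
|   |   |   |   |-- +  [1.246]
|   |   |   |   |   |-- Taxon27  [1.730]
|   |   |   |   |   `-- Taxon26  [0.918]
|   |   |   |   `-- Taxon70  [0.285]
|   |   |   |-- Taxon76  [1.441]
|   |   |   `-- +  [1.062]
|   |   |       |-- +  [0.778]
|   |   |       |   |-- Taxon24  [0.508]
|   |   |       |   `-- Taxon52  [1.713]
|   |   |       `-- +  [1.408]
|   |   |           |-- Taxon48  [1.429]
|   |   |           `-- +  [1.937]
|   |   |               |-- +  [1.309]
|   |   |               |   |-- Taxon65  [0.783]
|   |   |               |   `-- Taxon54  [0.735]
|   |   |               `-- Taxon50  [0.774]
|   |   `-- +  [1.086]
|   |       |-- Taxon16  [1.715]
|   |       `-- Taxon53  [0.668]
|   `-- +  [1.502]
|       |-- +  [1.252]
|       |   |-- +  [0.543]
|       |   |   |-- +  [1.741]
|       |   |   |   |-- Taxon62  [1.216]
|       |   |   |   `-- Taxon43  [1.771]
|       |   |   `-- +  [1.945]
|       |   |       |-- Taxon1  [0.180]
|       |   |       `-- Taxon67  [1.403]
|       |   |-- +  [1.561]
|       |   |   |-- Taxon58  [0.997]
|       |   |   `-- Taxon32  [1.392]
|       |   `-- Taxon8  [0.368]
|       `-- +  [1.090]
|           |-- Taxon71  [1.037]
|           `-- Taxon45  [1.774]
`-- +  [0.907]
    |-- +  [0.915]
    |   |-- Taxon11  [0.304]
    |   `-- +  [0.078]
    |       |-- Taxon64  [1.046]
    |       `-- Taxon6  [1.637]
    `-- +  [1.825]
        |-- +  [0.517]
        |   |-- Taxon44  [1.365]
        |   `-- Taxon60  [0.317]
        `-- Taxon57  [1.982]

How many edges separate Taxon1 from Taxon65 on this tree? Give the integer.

12

The MRCA of Taxon1 and Taxon65 is the node subtending (((((Taxon27,Taxon26),Taxon70),Taxon76,((Taxon24,Taxon52),(Taxon48,((Taxon65,Taxon54),Taxon50)))),(Taxon16,Taxon53)),((((Taxon62,Taxon43),(Taxon1,Taxon67)),(Taxon58,Taxon32),Taxon8),(Taxon71,Taxon45))).
From Taxon1 up to that node: 5 branches. From Taxon65 up to the same node: 7 branches. Total: 5 + 7 = 12.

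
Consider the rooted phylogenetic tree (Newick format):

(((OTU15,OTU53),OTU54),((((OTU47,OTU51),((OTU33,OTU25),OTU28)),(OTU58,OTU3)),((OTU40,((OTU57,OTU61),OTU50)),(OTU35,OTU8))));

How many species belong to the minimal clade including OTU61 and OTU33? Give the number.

The MRCA of OTU61 and OTU33 is the node subtending ((((OTU47,OTU51),((OTU33,OTU25),OTU28)),(OTU58,OTU3)),((OTU40,((OTU57,OTU61),OTU50)),(OTU35,OTU8))).
That clade contains 13 terminal taxa: OTU25, OTU28, OTU3, OTU33, OTU35, OTU40, OTU47, OTU50, OTU51, OTU57, OTU58, OTU61, OTU8.

13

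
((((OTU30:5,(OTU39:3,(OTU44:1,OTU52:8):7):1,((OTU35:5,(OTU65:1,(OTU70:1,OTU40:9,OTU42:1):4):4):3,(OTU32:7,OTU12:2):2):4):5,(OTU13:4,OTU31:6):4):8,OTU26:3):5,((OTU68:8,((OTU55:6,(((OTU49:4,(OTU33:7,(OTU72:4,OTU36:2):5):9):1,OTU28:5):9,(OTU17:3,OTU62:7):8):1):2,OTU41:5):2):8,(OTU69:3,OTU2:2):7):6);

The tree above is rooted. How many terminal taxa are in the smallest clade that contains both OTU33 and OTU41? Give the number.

9

The MRCA of OTU33 and OTU41 is the node subtending ((OTU55,(((OTU49,(OTU33,(OTU72,OTU36))),OTU28),(OTU17,OTU62))),OTU41).
That clade contains 9 terminal taxa: OTU17, OTU28, OTU33, OTU36, OTU41, OTU49, OTU55, OTU62, OTU72.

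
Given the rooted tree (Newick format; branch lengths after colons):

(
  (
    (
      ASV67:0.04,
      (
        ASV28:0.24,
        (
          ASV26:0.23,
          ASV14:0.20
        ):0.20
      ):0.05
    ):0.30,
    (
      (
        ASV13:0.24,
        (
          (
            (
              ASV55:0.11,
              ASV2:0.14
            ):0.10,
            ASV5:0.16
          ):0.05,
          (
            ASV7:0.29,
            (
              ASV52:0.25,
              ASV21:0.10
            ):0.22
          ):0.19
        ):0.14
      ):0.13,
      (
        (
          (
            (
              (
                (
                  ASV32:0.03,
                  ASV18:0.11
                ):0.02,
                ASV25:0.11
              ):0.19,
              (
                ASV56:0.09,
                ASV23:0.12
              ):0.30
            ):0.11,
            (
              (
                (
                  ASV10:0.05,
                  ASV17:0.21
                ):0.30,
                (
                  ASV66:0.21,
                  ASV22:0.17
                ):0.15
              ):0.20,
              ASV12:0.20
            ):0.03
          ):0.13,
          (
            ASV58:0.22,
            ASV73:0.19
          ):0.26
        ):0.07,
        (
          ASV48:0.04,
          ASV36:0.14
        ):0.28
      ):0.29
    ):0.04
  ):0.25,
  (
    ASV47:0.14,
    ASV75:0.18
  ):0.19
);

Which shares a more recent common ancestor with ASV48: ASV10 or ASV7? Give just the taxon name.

The MRCA of ASV48 and ASV10 subtends ((((((ASV32,ASV18),ASV25),(ASV56,ASV23)),(((ASV10,ASV17),(ASV66,ASV22)),ASV12)),(ASV58,ASV73)),(ASV48,ASV36)) (14 taxa).
The MRCA of ASV48 and ASV7 subtends ((ASV13,(((ASV55,ASV2),ASV5),(ASV7,(ASV52,ASV21)))),((((((ASV32,ASV18),ASV25),(ASV56,ASV23)),(((ASV10,ASV17),(ASV66,ASV22)),ASV12)),(ASV58,ASV73)),(ASV48,ASV36))) (21 taxa).
The first is nested inside the second, so ASV48 shares a more recent common ancestor with ASV10.

ASV10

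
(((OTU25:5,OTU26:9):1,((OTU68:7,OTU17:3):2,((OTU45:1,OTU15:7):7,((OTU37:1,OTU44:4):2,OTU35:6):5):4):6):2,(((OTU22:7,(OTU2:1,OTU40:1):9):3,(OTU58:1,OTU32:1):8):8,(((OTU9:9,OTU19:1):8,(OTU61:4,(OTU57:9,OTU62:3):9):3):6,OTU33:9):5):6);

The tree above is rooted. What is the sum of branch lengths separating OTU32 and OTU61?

The path runs OTU32 → … → MRCA → … → OTU61; the MRCA is the node subtending (((OTU22,(OTU2,OTU40)),(OTU58,OTU32)),(((OTU9,OTU19),(OTU61,(OTU57,OTU62))),OTU33)).
Branch lengths along that path: 1 + 8 + 8 + 5 + 6 + 3 + 4 = 35.

35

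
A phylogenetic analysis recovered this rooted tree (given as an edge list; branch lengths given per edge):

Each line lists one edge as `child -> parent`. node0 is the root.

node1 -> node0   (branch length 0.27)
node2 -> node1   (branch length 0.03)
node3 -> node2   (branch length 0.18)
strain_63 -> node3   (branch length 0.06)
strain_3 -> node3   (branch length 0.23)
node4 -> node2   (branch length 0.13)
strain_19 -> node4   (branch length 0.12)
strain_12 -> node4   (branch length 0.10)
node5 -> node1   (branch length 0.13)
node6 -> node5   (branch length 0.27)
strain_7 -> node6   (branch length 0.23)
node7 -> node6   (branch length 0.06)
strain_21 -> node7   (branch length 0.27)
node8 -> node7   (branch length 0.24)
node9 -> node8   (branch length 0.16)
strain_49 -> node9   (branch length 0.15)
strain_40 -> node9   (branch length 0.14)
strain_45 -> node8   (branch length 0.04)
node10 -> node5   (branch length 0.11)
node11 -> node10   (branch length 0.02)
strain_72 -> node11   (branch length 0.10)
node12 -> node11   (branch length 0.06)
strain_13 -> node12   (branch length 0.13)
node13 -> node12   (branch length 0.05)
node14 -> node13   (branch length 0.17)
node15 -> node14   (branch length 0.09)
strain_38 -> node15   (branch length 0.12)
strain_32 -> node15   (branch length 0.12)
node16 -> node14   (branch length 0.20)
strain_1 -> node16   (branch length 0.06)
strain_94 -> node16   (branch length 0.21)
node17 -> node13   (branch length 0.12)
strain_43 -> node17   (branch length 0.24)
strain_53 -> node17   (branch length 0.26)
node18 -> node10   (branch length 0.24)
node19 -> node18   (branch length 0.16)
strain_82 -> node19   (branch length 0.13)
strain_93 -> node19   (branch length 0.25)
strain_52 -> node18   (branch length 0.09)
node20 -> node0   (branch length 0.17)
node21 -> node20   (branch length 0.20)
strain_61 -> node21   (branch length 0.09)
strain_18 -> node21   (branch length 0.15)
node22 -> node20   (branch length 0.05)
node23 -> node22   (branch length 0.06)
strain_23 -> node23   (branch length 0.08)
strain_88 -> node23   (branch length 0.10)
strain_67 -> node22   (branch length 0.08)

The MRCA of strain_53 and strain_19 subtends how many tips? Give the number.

20

The MRCA of strain_53 and strain_19 is the node subtending (((strain_63,strain_3),(strain_19,strain_12)),((strain_7,(strain_21,((strain_49,strain_40),strain_45))),((strain_72,(strain_13,(((strain_38,strain_32),(strain_1,strain_94)),(strain_43,strain_53)))),((strain_82,strain_93),strain_52)))).
That clade contains 20 terminal taxa: strain_1, strain_12, strain_13, strain_19, strain_21, strain_3, strain_32, strain_38, strain_40, strain_43, strain_45, strain_49, strain_52, strain_53, strain_63, strain_7, strain_72, strain_82, strain_93, strain_94.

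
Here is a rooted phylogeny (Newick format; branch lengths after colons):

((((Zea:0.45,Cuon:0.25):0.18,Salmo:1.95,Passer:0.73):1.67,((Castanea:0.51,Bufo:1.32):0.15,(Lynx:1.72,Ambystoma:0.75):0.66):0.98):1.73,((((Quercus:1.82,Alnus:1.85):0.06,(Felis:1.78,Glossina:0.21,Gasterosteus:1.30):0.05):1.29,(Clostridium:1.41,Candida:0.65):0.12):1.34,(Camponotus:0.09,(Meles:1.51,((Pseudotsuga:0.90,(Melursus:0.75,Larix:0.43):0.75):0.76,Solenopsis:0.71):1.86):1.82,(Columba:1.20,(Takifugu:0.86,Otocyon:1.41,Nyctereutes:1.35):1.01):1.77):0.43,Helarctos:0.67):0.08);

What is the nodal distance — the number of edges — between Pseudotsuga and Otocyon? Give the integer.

7

The MRCA of Pseudotsuga and Otocyon is the node subtending (Camponotus,(Meles,((Pseudotsuga,(Melursus,Larix)),Solenopsis)),(Columba,(Takifugu,Otocyon,Nyctereutes))).
From Pseudotsuga up to that node: 4 branches. From Otocyon up to the same node: 3 branches. Total: 4 + 3 = 7.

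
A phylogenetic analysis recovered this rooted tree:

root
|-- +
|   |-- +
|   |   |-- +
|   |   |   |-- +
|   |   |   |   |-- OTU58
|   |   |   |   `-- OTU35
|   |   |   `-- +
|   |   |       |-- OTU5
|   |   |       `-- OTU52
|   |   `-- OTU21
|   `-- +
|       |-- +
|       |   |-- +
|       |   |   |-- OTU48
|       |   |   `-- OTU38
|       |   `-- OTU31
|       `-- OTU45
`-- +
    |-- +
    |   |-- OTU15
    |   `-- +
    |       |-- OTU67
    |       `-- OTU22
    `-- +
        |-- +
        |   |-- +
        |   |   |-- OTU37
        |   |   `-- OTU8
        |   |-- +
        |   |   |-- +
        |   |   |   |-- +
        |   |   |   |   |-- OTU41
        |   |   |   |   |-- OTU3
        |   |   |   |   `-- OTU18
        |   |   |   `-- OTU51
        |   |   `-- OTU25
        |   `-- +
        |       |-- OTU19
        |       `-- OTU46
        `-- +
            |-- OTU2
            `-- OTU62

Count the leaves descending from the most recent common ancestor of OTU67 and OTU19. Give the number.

14

The MRCA of OTU67 and OTU19 is the node subtending ((OTU15,(OTU67,OTU22)),(((OTU37,OTU8),(((OTU41,OTU3,OTU18),OTU51),OTU25),(OTU19,OTU46)),(OTU2,OTU62))).
That clade contains 14 terminal taxa: OTU15, OTU18, OTU19, OTU2, OTU22, OTU25, OTU3, OTU37, OTU41, OTU46, OTU51, OTU62, OTU67, OTU8.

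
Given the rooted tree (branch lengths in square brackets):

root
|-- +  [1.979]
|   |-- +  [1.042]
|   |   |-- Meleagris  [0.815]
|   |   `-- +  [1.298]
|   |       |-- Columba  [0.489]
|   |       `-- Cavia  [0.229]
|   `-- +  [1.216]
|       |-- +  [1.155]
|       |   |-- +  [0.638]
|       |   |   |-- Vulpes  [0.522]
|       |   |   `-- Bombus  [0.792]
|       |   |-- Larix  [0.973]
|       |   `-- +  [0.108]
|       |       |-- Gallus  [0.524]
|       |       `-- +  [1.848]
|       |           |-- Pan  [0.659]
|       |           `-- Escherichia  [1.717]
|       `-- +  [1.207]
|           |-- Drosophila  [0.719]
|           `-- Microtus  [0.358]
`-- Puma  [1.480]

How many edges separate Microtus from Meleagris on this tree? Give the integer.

5

The MRCA of Microtus and Meleagris is the node subtending ((Meleagris,(Columba,Cavia)),(((Vulpes,Bombus),Larix,(Gallus,(Pan,Escherichia))),(Drosophila,Microtus))).
From Microtus up to that node: 3 branches. From Meleagris up to the same node: 2 branches. Total: 3 + 2 = 5.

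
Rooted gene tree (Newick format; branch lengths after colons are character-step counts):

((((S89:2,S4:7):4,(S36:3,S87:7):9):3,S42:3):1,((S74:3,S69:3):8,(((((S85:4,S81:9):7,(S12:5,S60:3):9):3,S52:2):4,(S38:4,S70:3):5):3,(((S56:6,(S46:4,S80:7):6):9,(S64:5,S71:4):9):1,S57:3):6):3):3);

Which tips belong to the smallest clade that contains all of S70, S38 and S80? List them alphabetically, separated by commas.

Tracing S70: it sits inside (S38,S70).
Tracing S38: it sits inside (S38,S70).
Tracing S80: it sits inside (S46,S80).
The smallest clade enclosing all 3 is (((((S85,S81),(S12,S60)),S52),(S38,S70)),(((S56,(S46,S80)),(S64,S71)),S57)); the answer is its 13 terminal taxa in alphabetical order.

S12, S38, S46, S52, S56, S57, S60, S64, S70, S71, S80, S81, S85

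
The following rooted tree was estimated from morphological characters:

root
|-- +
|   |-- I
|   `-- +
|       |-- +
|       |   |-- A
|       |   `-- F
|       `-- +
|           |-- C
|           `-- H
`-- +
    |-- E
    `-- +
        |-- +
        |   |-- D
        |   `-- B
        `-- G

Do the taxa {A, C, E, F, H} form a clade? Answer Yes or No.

The MRCA of the listed taxa is the root, so the smallest clade containing them is the whole tree.
That clade also contains B, D, G, I, which are not in the proposed group, so the group is not monophyletic.

No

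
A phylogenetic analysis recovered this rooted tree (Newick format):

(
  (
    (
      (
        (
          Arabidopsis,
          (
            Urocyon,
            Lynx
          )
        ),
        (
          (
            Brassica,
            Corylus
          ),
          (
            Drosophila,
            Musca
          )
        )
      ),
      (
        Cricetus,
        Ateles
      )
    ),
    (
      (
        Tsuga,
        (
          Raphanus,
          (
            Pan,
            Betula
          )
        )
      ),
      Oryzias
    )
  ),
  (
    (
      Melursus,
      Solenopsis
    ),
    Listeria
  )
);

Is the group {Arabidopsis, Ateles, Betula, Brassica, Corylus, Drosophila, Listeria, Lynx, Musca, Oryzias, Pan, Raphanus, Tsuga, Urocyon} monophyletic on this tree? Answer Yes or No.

No

The MRCA of the listed taxa is the root, so the smallest clade containing them is the whole tree.
That clade also contains Cricetus, Melursus, Solenopsis, which are not in the proposed group, so the group is not monophyletic.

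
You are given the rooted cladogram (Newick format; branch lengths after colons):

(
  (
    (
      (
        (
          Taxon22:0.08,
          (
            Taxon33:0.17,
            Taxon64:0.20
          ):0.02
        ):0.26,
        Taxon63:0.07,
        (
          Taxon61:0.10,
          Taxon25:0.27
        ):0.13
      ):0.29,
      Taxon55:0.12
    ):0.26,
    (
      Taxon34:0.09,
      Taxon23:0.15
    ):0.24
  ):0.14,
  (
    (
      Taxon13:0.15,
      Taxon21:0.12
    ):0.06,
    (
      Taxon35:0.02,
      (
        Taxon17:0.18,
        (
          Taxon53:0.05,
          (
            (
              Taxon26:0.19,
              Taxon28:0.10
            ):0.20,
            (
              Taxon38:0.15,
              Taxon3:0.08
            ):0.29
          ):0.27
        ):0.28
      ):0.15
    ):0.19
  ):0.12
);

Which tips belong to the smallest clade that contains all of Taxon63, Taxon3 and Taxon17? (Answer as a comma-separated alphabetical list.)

Taxon13, Taxon17, Taxon21, Taxon22, Taxon23, Taxon25, Taxon26, Taxon28, Taxon3, Taxon33, Taxon34, Taxon35, Taxon38, Taxon53, Taxon55, Taxon61, Taxon63, Taxon64

Tracing Taxon63: it sits inside ((Taxon22,(Taxon33,Taxon64)),Taxon63,(Taxon61,Taxon25)).
Tracing Taxon3: it sits inside (Taxon38,Taxon3).
Tracing Taxon17: it sits inside (Taxon17,(Taxon53,((Taxon26,Taxon28),(Taxon38,Taxon3)))).
The smallest clade enclosing all 3 is the whole tree (their MRCA is the root), so the answer is all 18 tips in alphabetical order.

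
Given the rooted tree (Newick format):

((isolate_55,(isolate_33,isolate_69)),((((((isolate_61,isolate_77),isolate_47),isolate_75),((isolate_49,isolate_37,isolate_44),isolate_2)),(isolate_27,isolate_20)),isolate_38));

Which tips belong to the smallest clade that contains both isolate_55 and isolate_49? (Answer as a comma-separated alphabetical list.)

isolate_2, isolate_20, isolate_27, isolate_33, isolate_37, isolate_38, isolate_44, isolate_47, isolate_49, isolate_55, isolate_61, isolate_69, isolate_75, isolate_77

Tracing isolate_55: it sits inside (isolate_55,(isolate_33,isolate_69)).
Tracing isolate_49: it sits inside (isolate_49,isolate_37,isolate_44).
The smallest clade enclosing both is the whole tree (their MRCA is the root), so the answer is all 14 tips in alphabetical order.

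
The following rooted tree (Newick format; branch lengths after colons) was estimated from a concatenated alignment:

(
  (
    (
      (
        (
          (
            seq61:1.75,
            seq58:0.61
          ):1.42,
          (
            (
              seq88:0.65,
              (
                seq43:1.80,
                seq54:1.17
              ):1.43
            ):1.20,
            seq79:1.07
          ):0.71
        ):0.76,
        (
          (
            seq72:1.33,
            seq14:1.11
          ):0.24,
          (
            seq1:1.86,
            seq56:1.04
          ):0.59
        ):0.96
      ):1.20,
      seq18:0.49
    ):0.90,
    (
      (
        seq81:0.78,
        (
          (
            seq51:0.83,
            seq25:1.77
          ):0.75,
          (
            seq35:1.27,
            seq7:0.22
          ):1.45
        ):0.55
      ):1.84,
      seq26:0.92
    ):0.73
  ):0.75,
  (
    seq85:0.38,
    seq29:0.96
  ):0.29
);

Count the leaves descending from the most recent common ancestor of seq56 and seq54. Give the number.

10

The MRCA of seq56 and seq54 is the node subtending (((seq61,seq58),((seq88,(seq43,seq54)),seq79)),((seq72,seq14),(seq1,seq56))).
That clade contains 10 terminal taxa: seq1, seq14, seq43, seq54, seq56, seq58, seq61, seq72, seq79, seq88.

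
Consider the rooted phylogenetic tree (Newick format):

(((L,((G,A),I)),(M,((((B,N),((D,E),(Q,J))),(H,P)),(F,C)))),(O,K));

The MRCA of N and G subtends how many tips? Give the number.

15

The MRCA of N and G is the node subtending ((L,((G,A),I)),(M,((((B,N),((D,E),(Q,J))),(H,P)),(F,C)))).
That clade contains 15 terminal taxa: A, B, C, D, E, F, G, H, I, J, L, M, N, P, Q.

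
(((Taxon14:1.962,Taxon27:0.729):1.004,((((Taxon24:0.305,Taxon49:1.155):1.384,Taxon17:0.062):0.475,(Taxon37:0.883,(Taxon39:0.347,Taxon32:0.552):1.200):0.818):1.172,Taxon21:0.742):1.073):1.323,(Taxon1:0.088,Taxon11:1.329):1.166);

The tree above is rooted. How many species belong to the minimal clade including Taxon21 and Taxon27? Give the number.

The MRCA of Taxon21 and Taxon27 is the node subtending ((Taxon14,Taxon27),((((Taxon24,Taxon49),Taxon17),(Taxon37,(Taxon39,Taxon32))),Taxon21)).
That clade contains 9 terminal taxa: Taxon14, Taxon17, Taxon21, Taxon24, Taxon27, Taxon32, Taxon37, Taxon39, Taxon49.

9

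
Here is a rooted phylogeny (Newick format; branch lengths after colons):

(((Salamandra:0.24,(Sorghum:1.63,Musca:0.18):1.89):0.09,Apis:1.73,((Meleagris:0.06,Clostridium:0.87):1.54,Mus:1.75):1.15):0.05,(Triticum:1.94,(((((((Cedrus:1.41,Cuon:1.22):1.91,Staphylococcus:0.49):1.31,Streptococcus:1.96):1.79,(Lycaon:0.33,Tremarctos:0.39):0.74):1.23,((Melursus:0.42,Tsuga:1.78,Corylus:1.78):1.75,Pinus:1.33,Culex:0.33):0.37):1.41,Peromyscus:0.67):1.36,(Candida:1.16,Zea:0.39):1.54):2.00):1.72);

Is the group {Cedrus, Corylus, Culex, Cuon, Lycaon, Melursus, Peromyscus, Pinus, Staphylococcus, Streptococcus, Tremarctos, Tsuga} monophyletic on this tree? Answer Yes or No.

The most recent common ancestor of these taxa subtends ((((((Cedrus,Cuon),Staphylococcus),Streptococcus),(Lycaon,Tremarctos)),((Melursus,Tsuga,Corylus),Pinus,Culex)),Peromyscus).
That clade has exactly 12 tips — every listed taxon and nothing else — so the group is monophyletic.

Yes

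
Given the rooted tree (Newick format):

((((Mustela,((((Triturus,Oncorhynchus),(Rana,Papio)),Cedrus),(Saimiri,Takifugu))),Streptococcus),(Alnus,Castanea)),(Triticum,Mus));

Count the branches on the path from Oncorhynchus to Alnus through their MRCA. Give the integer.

9

The MRCA of Oncorhynchus and Alnus is the node subtending (((Mustela,((((Triturus,Oncorhynchus),(Rana,Papio)),Cedrus),(Saimiri,Takifugu))),Streptococcus),(Alnus,Castanea)).
From Oncorhynchus up to that node: 7 branches. From Alnus up to the same node: 2 branches. Total: 7 + 2 = 9.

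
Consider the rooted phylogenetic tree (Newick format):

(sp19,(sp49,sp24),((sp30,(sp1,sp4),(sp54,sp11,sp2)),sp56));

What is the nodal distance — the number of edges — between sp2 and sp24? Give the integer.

6

The MRCA of sp2 and sp24 is the root of the tree.
From sp2 up to that node: 4 branches. From sp24 up to the same node: 2 branches. Total: 4 + 2 = 6.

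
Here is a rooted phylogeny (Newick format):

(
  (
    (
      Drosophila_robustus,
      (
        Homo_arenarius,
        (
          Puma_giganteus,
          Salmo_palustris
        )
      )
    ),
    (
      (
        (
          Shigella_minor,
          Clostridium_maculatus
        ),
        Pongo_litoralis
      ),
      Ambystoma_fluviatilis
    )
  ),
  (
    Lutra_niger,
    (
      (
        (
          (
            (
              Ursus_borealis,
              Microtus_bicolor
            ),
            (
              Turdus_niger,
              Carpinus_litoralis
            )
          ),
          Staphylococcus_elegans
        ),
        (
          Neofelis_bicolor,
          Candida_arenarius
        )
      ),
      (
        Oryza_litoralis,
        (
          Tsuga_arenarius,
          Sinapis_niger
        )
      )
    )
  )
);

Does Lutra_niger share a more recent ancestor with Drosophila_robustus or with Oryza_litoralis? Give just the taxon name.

The MRCA of Lutra_niger and Oryza_litoralis subtends (Lutra_niger,(((((Ursus_borealis,Microtus_bicolor),(Turdus_niger,Carpinus_litoralis)),Staphylococcus_elegans),(Neofelis_bicolor,Candida_arenarius)),(Oryza_litoralis,(Tsuga_arenarius,Sinapis_niger)))) (11 taxa).
The MRCA of Lutra_niger and Drosophila_robustus is the root, subtending the entire tree (19 taxa).
The first is nested inside the second, so Lutra_niger shares a more recent common ancestor with Oryza_litoralis.

Oryza_litoralis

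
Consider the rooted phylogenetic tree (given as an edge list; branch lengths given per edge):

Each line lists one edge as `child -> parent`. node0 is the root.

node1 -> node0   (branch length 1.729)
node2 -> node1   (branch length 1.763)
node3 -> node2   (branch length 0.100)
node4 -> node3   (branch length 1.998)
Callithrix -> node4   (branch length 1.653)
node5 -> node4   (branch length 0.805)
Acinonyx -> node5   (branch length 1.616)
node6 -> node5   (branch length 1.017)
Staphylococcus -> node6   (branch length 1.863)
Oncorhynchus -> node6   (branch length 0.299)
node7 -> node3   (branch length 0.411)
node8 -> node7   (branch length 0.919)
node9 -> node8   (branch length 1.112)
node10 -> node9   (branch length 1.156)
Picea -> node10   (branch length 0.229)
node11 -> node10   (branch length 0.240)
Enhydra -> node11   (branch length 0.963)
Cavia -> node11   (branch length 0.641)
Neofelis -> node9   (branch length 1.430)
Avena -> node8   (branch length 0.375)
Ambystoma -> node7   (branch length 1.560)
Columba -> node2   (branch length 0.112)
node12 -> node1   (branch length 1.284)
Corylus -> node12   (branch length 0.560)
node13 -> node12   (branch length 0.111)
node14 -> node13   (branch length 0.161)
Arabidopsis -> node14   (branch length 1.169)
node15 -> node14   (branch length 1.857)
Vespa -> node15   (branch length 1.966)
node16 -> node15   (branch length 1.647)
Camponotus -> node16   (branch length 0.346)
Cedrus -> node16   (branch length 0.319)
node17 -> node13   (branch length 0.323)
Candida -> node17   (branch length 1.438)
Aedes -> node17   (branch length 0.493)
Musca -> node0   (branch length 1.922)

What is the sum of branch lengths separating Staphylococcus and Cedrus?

12.925

The path runs Staphylococcus → … → MRCA → … → Cedrus; the MRCA is the node subtending ((((Callithrix,(Acinonyx,(Staphylococcus,Oncorhynchus))),((((Picea,(Enhydra,Cavia)),Neofelis),Avena),Ambystoma)),Columba),(Corylus,((Arabidopsis,(Vespa,(Camponotus,Cedrus))),(Candida,Aedes)))).
Branch lengths along that path: 1.863 + 1.017 + 0.805 + 1.998 + 0.100 + 1.763 + 1.284 + 0.111 + 0.161 + 1.857 + 1.647 + 0.319 = 12.925.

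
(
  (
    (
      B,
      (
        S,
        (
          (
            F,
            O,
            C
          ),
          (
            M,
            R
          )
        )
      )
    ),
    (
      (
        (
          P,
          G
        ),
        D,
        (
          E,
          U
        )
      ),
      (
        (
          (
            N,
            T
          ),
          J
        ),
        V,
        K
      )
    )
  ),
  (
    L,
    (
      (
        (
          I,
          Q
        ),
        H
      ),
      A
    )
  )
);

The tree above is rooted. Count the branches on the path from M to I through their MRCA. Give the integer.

11

The MRCA of M and I is the root of the tree.
From M up to that node: 6 branches. From I up to the same node: 5 branches. Total: 6 + 5 = 11.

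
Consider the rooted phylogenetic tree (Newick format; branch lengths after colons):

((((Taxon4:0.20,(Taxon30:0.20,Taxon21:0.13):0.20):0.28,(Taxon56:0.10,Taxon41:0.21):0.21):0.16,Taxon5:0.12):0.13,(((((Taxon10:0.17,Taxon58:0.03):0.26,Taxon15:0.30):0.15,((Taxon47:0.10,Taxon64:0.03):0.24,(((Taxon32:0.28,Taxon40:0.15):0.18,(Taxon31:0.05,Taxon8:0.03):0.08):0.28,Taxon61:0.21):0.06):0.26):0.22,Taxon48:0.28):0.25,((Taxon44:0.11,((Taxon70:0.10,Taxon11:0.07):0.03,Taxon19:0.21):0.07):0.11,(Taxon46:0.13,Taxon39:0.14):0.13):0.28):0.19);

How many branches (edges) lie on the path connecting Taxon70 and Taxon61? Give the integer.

The MRCA of Taxon70 and Taxon61 is the node subtending (((((Taxon10,Taxon58),Taxon15),((Taxon47,Taxon64),(((Taxon32,Taxon40),(Taxon31,Taxon8)),Taxon61))),Taxon48),((Taxon44,((Taxon70,Taxon11),Taxon19)),(Taxon46,Taxon39))).
From Taxon70 up to that node: 5 branches. From Taxon61 up to the same node: 5 branches. Total: 5 + 5 = 10.

10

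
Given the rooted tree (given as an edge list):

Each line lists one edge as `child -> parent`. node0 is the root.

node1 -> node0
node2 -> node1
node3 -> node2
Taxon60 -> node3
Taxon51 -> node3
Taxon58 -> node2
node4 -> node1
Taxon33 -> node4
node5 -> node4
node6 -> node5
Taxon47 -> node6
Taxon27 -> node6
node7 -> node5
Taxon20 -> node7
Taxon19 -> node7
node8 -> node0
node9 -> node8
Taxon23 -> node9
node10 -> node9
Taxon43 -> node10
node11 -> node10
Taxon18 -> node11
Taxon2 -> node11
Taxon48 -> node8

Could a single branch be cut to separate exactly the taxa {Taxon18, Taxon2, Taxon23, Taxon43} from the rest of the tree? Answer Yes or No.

Yes

The most recent common ancestor of these taxa subtends (Taxon23,(Taxon43,(Taxon18,Taxon2))).
That clade has exactly 4 tips — every listed taxon and nothing else — so the group is monophyletic.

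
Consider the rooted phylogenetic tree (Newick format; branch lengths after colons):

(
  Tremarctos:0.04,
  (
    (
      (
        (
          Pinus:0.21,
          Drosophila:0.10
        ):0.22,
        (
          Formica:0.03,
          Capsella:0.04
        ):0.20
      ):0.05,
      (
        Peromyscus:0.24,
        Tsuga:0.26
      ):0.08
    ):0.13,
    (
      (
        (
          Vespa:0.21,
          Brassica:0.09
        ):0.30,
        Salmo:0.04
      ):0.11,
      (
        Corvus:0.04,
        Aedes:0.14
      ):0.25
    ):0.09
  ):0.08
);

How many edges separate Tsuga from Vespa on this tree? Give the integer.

The MRCA of Tsuga and Vespa is the node subtending ((((Pinus,Drosophila),(Formica,Capsella)),(Peromyscus,Tsuga)),(((Vespa,Brassica),Salmo),(Corvus,Aedes))).
From Tsuga up to that node: 3 branches. From Vespa up to the same node: 4 branches. Total: 3 + 4 = 7.

7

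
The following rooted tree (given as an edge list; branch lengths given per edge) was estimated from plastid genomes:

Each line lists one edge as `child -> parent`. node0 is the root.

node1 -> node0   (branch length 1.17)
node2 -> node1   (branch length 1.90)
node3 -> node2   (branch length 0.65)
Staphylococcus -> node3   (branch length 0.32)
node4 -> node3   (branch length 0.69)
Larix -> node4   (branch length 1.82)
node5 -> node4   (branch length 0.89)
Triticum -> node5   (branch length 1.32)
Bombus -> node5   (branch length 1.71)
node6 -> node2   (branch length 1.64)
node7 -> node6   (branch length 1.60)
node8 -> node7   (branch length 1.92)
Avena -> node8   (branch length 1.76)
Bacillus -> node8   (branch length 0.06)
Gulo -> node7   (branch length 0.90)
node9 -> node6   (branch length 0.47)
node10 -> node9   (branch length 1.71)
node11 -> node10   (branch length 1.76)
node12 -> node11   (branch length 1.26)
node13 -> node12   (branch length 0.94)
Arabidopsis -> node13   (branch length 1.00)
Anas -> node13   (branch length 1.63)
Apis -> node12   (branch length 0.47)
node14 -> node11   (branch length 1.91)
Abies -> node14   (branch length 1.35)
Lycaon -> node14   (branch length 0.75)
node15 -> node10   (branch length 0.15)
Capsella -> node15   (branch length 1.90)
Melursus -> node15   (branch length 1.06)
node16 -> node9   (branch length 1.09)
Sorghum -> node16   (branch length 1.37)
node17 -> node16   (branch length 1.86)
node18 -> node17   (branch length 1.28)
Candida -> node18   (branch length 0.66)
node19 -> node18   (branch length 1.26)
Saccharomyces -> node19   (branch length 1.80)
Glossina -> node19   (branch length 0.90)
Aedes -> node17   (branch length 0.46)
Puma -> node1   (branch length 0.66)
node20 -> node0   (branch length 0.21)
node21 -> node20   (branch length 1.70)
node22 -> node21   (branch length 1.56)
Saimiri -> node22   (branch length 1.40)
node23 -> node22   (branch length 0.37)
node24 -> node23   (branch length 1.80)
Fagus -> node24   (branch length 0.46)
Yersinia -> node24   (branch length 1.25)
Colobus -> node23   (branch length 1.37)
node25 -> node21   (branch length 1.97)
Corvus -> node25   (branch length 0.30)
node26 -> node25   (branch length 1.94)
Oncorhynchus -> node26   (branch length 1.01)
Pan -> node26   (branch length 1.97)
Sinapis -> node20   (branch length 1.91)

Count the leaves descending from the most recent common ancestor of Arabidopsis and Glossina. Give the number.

12

The MRCA of Arabidopsis and Glossina is the node subtending (((((Arabidopsis,Anas),Apis),(Abies,Lycaon)),(Capsella,Melursus)),(Sorghum,((Candida,(Saccharomyces,Glossina)),Aedes))).
That clade contains 12 terminal taxa: Abies, Aedes, Anas, Apis, Arabidopsis, Candida, Capsella, Glossina, Lycaon, Melursus, Saccharomyces, Sorghum.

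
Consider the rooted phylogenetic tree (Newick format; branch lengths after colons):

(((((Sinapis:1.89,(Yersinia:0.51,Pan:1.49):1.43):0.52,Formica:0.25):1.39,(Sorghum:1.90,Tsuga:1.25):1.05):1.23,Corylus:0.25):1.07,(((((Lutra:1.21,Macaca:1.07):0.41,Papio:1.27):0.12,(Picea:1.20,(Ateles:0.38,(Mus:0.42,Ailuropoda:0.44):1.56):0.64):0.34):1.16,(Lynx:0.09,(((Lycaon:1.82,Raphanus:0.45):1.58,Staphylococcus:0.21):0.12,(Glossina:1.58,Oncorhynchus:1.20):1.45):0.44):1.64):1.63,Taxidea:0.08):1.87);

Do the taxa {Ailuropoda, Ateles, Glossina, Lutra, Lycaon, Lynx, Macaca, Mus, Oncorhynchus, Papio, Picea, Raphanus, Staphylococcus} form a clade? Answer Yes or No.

The most recent common ancestor of these taxa subtends ((((Lutra,Macaca),Papio),(Picea,(Ateles,(Mus,Ailuropoda)))),(Lynx,(((Lycaon,Raphanus),Staphylococcus),(Glossina,Oncorhynchus)))).
That clade has exactly 13 tips — every listed taxon and nothing else — so the group is monophyletic.

Yes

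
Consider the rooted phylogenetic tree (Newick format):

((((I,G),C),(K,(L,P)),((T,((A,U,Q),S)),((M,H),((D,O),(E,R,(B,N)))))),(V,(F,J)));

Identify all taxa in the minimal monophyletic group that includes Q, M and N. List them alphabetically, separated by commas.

Tracing Q: it sits inside (A,U,Q).
Tracing M: it sits inside (M,H).
Tracing N: it sits inside (B,N).
The smallest clade enclosing all 3 is ((T,((A,U,Q),S)),((M,H),((D,O),(E,R,(B,N))))); the answer is its 13 terminal taxa in alphabetical order.

A, B, D, E, H, M, N, O, Q, R, S, T, U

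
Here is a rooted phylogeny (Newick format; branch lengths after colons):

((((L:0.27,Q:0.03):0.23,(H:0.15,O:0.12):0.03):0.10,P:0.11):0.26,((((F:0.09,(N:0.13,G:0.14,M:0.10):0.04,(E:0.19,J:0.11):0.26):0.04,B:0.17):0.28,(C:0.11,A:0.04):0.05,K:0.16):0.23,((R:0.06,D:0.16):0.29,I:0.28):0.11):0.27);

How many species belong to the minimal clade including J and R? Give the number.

The MRCA of J and R is the node subtending ((((F,(N,G,M),(E,J)),B),(C,A),K),((R,D),I)).
That clade contains 13 terminal taxa: A, B, C, D, E, F, G, I, J, K, M, N, R.

13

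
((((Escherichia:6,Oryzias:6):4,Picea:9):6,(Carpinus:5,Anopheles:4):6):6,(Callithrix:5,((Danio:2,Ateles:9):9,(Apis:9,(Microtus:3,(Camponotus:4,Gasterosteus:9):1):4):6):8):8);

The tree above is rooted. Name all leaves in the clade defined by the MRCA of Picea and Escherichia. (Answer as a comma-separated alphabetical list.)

Escherichia, Oryzias, Picea

Tracing Picea: it sits inside ((Escherichia,Oryzias),Picea).
Tracing Escherichia: it sits inside (Escherichia,Oryzias).
The smallest clade enclosing both is ((Escherichia,Oryzias),Picea); the answer is its 3 terminal taxa in alphabetical order.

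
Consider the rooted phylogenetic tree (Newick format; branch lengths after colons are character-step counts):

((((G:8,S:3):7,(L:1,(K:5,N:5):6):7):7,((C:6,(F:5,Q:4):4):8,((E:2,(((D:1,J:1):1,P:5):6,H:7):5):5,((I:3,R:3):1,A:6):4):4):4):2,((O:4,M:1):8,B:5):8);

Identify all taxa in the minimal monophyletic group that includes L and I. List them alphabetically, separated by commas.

Tracing L: it sits inside (L,(K,N)).
Tracing I: it sits inside (I,R).
The smallest clade enclosing both is (((G,S),(L,(K,N))),((C,(F,Q)),((E,(((D,J),P),H)),((I,R),A)))); the answer is its 16 terminal taxa in alphabetical order.

A, C, D, E, F, G, H, I, J, K, L, N, P, Q, R, S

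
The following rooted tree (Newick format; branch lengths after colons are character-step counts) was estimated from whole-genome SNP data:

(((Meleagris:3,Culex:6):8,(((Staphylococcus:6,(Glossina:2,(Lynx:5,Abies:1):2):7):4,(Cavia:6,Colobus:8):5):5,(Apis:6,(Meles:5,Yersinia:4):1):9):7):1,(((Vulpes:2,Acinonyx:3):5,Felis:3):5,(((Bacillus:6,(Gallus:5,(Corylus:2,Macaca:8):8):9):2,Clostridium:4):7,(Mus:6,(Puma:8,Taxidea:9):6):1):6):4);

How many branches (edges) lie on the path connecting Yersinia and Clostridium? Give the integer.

9

The MRCA of Yersinia and Clostridium is the root of the tree.
From Yersinia up to that node: 5 branches. From Clostridium up to the same node: 4 branches. Total: 5 + 4 = 9.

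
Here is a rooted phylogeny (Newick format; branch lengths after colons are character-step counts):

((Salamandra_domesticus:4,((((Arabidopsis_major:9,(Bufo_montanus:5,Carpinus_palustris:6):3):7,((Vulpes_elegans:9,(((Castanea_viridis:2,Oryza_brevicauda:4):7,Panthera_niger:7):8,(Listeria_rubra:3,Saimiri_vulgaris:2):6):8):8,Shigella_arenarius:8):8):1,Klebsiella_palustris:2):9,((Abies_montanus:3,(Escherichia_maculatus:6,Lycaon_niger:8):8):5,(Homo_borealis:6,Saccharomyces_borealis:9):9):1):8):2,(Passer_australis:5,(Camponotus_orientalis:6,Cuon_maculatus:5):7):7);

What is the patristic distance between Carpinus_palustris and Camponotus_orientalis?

The path runs Carpinus_palustris → … → MRCA → … → Camponotus_orientalis; the MRCA is the root of the tree.
Branch lengths along that path: 6 + 3 + 7 + 1 + 9 + 8 + 2 + 7 + 7 + 6 = 56.

56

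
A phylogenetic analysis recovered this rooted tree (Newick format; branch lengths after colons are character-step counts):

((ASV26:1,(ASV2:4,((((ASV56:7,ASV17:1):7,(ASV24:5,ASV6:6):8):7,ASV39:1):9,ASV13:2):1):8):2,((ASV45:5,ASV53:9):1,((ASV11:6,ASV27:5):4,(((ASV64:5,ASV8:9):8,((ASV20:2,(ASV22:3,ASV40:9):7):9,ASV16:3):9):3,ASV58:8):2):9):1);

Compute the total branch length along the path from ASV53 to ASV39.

32

The path runs ASV53 → … → MRCA → … → ASV39; the MRCA is the root of the tree.
Branch lengths along that path: 9 + 1 + 1 + 2 + 8 + 1 + 9 + 1 = 32.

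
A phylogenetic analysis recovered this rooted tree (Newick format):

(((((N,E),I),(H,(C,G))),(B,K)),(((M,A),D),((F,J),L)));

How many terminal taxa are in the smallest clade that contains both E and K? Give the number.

The MRCA of E and K is the node subtending ((((N,E),I),(H,(C,G))),(B,K)).
That clade contains 8 terminal taxa: B, C, E, G, H, I, K, N.

8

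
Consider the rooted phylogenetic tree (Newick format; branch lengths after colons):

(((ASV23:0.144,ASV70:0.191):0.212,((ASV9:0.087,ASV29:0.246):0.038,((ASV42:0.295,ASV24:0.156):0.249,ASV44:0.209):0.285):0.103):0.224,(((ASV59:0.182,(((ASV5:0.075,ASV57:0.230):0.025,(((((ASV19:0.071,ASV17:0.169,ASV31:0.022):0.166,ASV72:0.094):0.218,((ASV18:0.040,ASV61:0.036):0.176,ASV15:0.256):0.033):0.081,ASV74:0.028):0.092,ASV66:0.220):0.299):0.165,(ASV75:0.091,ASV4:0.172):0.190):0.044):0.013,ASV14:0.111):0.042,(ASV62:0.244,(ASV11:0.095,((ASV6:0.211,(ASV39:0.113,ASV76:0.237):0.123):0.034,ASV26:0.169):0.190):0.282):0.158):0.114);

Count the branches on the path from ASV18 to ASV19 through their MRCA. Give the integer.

The MRCA of ASV18 and ASV19 is the node subtending (((ASV19,ASV17,ASV31),ASV72),((ASV18,ASV61),ASV15)).
From ASV18 up to that node: 3 branches. From ASV19 up to the same node: 3 branches. Total: 3 + 3 = 6.

6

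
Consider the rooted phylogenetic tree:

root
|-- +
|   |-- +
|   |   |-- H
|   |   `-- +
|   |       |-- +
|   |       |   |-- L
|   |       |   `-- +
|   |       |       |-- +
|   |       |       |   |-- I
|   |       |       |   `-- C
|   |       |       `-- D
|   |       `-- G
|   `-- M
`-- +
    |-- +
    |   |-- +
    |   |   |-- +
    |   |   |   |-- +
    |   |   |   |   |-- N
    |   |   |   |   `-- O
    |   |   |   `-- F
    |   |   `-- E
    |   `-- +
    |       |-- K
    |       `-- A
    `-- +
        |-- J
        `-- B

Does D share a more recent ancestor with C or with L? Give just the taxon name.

C

The MRCA of D and C subtends ((I,C),D) (3 taxa).
The MRCA of D and L subtends (L,((I,C),D)) (4 taxa).
The first is nested inside the second, so D shares a more recent common ancestor with C.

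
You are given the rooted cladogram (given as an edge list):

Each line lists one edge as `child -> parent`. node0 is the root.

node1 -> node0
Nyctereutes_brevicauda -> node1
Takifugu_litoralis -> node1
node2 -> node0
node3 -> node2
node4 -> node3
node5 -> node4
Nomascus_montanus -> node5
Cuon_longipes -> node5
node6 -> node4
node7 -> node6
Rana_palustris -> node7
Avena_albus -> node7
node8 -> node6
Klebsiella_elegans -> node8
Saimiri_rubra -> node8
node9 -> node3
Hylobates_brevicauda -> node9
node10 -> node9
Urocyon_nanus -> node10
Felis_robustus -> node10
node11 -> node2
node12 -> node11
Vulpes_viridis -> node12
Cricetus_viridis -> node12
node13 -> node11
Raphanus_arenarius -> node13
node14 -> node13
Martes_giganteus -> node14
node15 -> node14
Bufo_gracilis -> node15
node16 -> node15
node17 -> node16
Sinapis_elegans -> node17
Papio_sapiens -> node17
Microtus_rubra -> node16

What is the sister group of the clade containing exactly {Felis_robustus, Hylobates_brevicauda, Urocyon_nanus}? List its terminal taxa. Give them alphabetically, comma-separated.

Avena_albus, Cuon_longipes, Klebsiella_elegans, Nomascus_montanus, Rana_palustris, Saimiri_rubra

The clade containing exactly {Felis_robustus, Hylobates_brevicauda, Urocyon_nanus} attaches to the tree at the node subtending (((Nomascus_montanus,Cuon_longipes),((Rana_palustris,Avena_albus),(Klebsiella_elegans,Saimiri_rubra))),(Hylobates_brevicauda,(Urocyon_nanus,Felis_robustus))).
The other lineage descending from that same node — the sister group — is ((Nomascus_montanus,Cuon_longipes),((Rana_palustris,Avena_albus),(Klebsiella_elegans,Saimiri_rubra))); its 6 tips in alphabetical order are the answer.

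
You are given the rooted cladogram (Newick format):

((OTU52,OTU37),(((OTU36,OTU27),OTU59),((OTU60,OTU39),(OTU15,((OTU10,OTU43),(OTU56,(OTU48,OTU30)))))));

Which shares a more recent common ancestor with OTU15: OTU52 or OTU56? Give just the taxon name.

OTU56

The MRCA of OTU15 and OTU56 subtends (OTU15,((OTU10,OTU43),(OTU56,(OTU48,OTU30)))) (6 taxa).
The MRCA of OTU15 and OTU52 is the root, subtending the entire tree (13 taxa).
The first is nested inside the second, so OTU15 shares a more recent common ancestor with OTU56.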